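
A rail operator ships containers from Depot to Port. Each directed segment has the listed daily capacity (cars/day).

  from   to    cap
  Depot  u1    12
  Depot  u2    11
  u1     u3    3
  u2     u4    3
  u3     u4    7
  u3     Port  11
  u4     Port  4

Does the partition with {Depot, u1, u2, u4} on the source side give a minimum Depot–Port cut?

No — its capacity is 7, but the minimum cut has capacity 6.

Given cut capacity: 3 + 4 = 7.
Augment Depot→u1→u3→Port: bottleneck 3, flow now 3.
Augment Depot→u2→u4→Port: bottleneck 3, flow now 6.
No augmenting path remains; maximum flow = 6.
In the residual graph, reachable from Depot: {Depot, u1, u2}.
Min-cut edges: u1→u3 (3), u2→u4 (3); capacity 3 + 3 = 6.
Cut capacity 7 exceeds the max flow 6, so it is not minimum.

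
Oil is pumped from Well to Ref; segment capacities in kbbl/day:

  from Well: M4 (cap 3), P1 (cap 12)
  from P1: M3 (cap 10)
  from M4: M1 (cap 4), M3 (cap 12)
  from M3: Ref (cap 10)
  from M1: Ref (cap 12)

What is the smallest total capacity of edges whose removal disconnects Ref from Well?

Augment Well→P1→M3→Ref: bottleneck 10, flow now 10.
Augment Well→M4→M1→Ref: bottleneck 3, flow now 13.
No augmenting path remains; maximum flow = 13.
By max-flow min-cut, the minimum cut capacity equals the max flow.
In the residual graph, reachable from Well: {Well, P1}.
Min-cut edges: Well→M4 (3), P1→M3 (10); capacity 3 + 10 = 13.

13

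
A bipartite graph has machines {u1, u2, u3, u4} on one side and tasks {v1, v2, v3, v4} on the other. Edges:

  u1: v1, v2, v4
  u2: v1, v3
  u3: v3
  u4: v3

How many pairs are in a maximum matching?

Unit-capacity flow: source→left, listed edges, right→sink; max matching = max flow.
Augmenting path u1→v1 (+1); matched 1.
Augmenting path u2→v3 (+1); matched 2.
Augmenting path u3→v3→u2→v1→u1→v2 (+1); matched 3.
No augmenting path remains; maximum matching = 3.
König certificate: {u1, u2, v3} is a vertex cover of size 3 (every listed pair touches it), so no matching can be larger.

3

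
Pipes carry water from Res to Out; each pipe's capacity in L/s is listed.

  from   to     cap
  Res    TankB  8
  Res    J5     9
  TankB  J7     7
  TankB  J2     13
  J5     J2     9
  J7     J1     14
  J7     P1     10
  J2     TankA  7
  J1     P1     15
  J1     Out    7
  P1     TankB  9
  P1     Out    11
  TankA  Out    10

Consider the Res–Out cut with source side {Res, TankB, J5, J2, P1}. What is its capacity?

25

Edges leaving {Res, TankB, J5, J2, P1}: TankB→J7 (7), J2→TankA (7), P1→Out (11).
Cut capacity = 7 + 7 + 11 = 25.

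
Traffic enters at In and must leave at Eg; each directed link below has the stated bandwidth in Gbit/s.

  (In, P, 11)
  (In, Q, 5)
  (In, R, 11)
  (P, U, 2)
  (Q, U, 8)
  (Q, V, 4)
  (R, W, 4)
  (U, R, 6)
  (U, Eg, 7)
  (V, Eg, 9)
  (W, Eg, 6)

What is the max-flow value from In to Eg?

Augment In→P→U→Eg: bottleneck 2, flow now 2.
Augment In→Q→U→Eg: bottleneck 5, flow now 7.
Augment In→R→W→Eg: bottleneck 4, flow now 11.
No augmenting path remains; maximum flow = 11.
In the residual graph, reachable from In: {In, P, R}.
Min-cut edges: In→Q (5), P→U (2), R→W (4); capacity 5 + 2 + 4 = 11.
This cut is saturated, so no flow can exceed 11.

11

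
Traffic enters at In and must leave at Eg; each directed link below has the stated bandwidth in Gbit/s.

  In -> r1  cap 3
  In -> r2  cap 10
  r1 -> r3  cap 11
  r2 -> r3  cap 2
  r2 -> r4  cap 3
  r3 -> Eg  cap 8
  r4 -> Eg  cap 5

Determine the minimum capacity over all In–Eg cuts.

Augment In→r1→r3→Eg: bottleneck 3, flow now 3.
Augment In→r2→r3→Eg: bottleneck 2, flow now 5.
Augment In→r2→r4→Eg: bottleneck 3, flow now 8.
No augmenting path remains; maximum flow = 8.
By max-flow min-cut, the minimum cut capacity equals the max flow.
In the residual graph, reachable from In: {In, r2}.
Min-cut edges: In→r1 (3), r2→r3 (2), r2→r4 (3); capacity 3 + 2 + 3 = 8.

8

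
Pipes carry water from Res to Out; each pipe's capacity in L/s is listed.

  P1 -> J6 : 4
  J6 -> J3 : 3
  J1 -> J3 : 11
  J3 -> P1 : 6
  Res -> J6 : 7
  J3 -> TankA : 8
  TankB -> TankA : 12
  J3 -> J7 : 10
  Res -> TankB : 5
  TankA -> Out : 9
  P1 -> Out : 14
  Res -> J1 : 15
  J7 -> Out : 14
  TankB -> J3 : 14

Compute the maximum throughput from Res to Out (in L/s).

19

Augment Res→TankB→TankA→Out: bottleneck 5, flow now 5.
Augment Res→J6→J3→P1→Out: bottleneck 3, flow now 8.
Augment Res→J1→J3→P1→Out: bottleneck 3, flow now 11.
Augment Res→J1→J3→TankA→Out: bottleneck 4, flow now 15.
Augment Res→J1→J3→J7→Out: bottleneck 4, flow now 19.
No augmenting path remains; maximum flow = 19.
In the residual graph, reachable from Res: {Res, J6, J1}.
Min-cut edges: Res→TankB (5), J6→J3 (3), J1→J3 (11); capacity 5 + 3 + 11 = 19.
This cut is saturated, so no flow can exceed 19.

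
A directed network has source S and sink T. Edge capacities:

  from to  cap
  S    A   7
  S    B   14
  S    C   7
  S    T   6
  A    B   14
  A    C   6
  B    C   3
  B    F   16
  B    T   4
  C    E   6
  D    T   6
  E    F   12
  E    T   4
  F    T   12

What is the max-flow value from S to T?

26

Augment S→T: bottleneck 6, flow now 6.
Augment S→B→T: bottleneck 4, flow now 10.
Augment S→B→F→T: bottleneck 10, flow now 20.
Augment S→C→E→T: bottleneck 4, flow now 24.
Augment S→A→B→F→T: bottleneck 2, flow now 26.
No augmenting path remains; maximum flow = 26.
In the residual graph, reachable from S: {S, A, B, C, E, F}.
Min-cut edges: S→T (6), B→T (4), E→T (4), F→T (12); capacity 6 + 4 + 4 + 12 = 26.
This cut is saturated, so no flow can exceed 26.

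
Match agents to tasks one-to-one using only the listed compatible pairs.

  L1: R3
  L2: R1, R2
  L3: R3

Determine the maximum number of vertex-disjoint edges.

2

Unit-capacity flow: source→left, listed edges, right→sink; max matching = max flow.
Augmenting path L1→R3 (+1); matched 1.
Augmenting path L2→R1 (+1); matched 2.
No augmenting path remains; maximum matching = 2.
König certificate: {L2, R3} is a vertex cover of size 2 (every listed pair touches it), so no matching can be larger.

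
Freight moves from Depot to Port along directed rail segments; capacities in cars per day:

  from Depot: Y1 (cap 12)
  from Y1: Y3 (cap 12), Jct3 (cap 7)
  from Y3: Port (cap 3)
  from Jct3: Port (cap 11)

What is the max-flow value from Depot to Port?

10

Augment Depot→Y1→Y3→Port: bottleneck 3, flow now 3.
Augment Depot→Y1→Jct3→Port: bottleneck 7, flow now 10.
No augmenting path remains; maximum flow = 10.
In the residual graph, reachable from Depot: {Depot, Y1, Y3}.
Min-cut edges: Y1→Jct3 (7), Y3→Port (3); capacity 7 + 3 = 10.
This cut is saturated, so no flow can exceed 10.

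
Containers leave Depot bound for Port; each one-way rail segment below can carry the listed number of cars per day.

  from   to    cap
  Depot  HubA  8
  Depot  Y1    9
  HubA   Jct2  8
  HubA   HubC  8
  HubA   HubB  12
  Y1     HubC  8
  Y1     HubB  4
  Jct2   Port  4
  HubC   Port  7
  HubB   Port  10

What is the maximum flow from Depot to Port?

Augment Depot→HubA→Jct2→Port: bottleneck 4, flow now 4.
Augment Depot→HubA→HubC→Port: bottleneck 4, flow now 8.
Augment Depot→Y1→HubC→Port: bottleneck 3, flow now 11.
Augment Depot→Y1→HubB→Port: bottleneck 4, flow now 15.
Augment Depot→Y1→HubC→HubA→HubB→Port: bottleneck 2, flow now 17. (uses reverse residual edge)
No augmenting path remains; maximum flow = 17.
In the residual graph, reachable from Depot: {Depot}.
Min-cut edges: Depot→HubA (8), Depot→Y1 (9); capacity 8 + 9 = 17.
This cut is saturated, so no flow can exceed 17.

17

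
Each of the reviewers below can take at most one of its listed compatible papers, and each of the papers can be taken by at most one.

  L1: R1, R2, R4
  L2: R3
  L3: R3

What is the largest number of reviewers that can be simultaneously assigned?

Unit-capacity flow: source→left, listed edges, right→sink; max matching = max flow.
Augmenting path L1→R1 (+1); matched 1.
Augmenting path L2→R3 (+1); matched 2.
No augmenting path remains; maximum matching = 2.
König certificate: {L1, R3} is a vertex cover of size 2 (every listed pair touches it), so no matching can be larger.

2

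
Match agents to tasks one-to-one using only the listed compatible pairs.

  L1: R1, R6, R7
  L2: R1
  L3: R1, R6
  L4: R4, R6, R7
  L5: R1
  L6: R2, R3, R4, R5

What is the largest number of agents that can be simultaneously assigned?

Unit-capacity flow: source→left, listed edges, right→sink; max matching = max flow.
Augmenting path L1→R1 (+1); matched 1.
Augmenting path L3→R6 (+1); matched 2.
Augmenting path L4→R4 (+1); matched 3.
Augmenting path L6→R2 (+1); matched 4.
Augmenting path L2→R1→L1→R7 (+1); matched 5.
No augmenting path remains; maximum matching = 5.
König certificate: {L1, L3, L4, L6, R1} is a vertex cover of size 5 (every listed pair touches it), so no matching can be larger.

5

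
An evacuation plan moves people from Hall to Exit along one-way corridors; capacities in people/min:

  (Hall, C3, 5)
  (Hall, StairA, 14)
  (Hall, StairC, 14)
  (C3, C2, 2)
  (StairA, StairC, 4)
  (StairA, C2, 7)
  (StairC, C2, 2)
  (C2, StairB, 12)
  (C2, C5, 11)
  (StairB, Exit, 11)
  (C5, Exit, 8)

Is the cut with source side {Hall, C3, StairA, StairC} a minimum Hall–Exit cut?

Given cut capacity: 2 + 7 + 2 = 11.
Augment Hall→C3→C2→StairB→Exit: bottleneck 2, flow now 2.
Augment Hall→StairA→C2→StairB→Exit: bottleneck 7, flow now 9.
Augment Hall→StairC→C2→StairB→Exit: bottleneck 2, flow now 11.
No augmenting path remains; maximum flow = 11.
Cut capacity 11 equals the max flow, so it is a minimum cut.

Yes — it is a minimum cut (capacity 11).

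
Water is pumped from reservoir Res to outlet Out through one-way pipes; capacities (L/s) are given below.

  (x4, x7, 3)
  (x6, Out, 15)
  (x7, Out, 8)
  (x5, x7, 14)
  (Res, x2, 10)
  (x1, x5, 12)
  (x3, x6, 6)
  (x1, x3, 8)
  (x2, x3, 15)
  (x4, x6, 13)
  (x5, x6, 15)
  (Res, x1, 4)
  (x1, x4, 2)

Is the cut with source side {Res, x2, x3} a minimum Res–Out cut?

Given cut capacity: 4 + 6 = 10.
Augment Res→x1→x3→x6→Out: bottleneck 4, flow now 4.
Augment Res→x2→x3→x6→Out: bottleneck 2, flow now 6.
Augment Res→x2→x3→x1→x4→x6→Out: bottleneck 2, flow now 8. (uses reverse residual edge)
Augment Res→x2→x3→x1→x5→x6→Out: bottleneck 2, flow now 10. (uses reverse residual edge)
No augmenting path remains; maximum flow = 10.
Cut capacity 10 equals the max flow, so it is a minimum cut.

Yes — it is a minimum cut (capacity 10).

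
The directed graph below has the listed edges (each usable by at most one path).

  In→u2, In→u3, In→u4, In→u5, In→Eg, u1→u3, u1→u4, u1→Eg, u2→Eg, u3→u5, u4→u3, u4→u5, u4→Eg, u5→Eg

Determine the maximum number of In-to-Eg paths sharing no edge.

Assign every edge capacity 1; by Menger, the answer equals the max flow.
Path In→Eg (+1); total 1.
Path In→u2→Eg (+1); total 2.
Path In→u4→Eg (+1); total 3.
Path In→u5→Eg (+1); total 4.
No residual In→Eg path; max flow = 4.
Certifying cut of size 4: {In→Eg, In→u2, In→u4, u5→Eg}.

4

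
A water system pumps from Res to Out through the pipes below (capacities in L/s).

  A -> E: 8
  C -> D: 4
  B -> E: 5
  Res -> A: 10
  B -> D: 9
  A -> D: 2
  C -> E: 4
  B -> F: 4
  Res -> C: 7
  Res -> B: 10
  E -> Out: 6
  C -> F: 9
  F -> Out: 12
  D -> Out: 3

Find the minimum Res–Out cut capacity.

20

Augment Res→A→D→Out: bottleneck 2, flow now 2.
Augment Res→A→E→Out: bottleneck 6, flow now 8.
Augment Res→B→D→Out: bottleneck 1, flow now 9.
Augment Res→B→F→Out: bottleneck 4, flow now 13.
Augment Res→C→F→Out: bottleneck 7, flow now 20.
No augmenting path remains; maximum flow = 20.
By max-flow min-cut, the minimum cut capacity equals the max flow.
In the residual graph, reachable from Res: {Res, A, B, D, E}.
Min-cut edges: Res→C (7), B→F (4), D→Out (3), E→Out (6); capacity 7 + 4 + 3 + 6 = 20.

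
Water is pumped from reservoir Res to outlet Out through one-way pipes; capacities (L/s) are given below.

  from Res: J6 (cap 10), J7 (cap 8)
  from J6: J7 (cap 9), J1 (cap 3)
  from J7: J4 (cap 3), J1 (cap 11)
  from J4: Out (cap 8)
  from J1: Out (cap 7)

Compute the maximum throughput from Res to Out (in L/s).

10

Augment Res→J6→J1→Out: bottleneck 3, flow now 3.
Augment Res→J7→J4→Out: bottleneck 3, flow now 6.
Augment Res→J7→J1→Out: bottleneck 4, flow now 10.
No augmenting path remains; maximum flow = 10.
In the residual graph, reachable from Res: {Res, J6, J7, J1}.
Min-cut edges: J7→J4 (3), J1→Out (7); capacity 3 + 7 = 10.
This cut is saturated, so no flow can exceed 10.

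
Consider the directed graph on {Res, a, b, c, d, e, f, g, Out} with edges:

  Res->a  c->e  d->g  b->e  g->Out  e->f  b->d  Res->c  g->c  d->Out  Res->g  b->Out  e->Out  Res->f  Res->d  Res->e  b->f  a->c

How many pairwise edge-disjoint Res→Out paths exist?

3

Assign every edge capacity 1; by Menger, the answer equals the max flow.
Path Res→d→Out (+1); total 1.
Path Res→e→Out (+1); total 2.
Path Res→g→Out (+1); total 3.
No residual Res→Out path; max flow = 3.
Certifying cut of size 3: {Res→d, Res→g, e→Out}.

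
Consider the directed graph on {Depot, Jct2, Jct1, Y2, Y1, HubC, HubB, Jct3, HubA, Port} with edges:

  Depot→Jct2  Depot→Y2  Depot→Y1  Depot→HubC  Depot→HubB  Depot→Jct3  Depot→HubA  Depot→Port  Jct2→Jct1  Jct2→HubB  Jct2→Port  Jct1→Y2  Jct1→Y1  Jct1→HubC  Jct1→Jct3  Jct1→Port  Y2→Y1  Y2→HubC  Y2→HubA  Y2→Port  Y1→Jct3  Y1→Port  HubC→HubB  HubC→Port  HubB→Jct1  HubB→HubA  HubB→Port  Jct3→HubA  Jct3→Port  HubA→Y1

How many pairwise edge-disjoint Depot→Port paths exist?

Assign every edge capacity 1; by Menger, the answer equals the max flow.
Path Depot→Port (+1); total 1.
Path Depot→Jct2→Port (+1); total 2.
Path Depot→Y2→Port (+1); total 3.
Path Depot→Y1→Port (+1); total 4.
Path Depot→HubC→Port (+1); total 5.
Path Depot→HubB→Port (+1); total 6.
Path Depot→Jct3→Port (+1); total 7.
No residual Depot→Port path; max flow = 7.
Certifying cut of size 7: {Depot→HubB, Depot→HubC, Depot→Jct2, Depot→Port, Depot→Y2, Jct3→Port, Y1→Port}.

7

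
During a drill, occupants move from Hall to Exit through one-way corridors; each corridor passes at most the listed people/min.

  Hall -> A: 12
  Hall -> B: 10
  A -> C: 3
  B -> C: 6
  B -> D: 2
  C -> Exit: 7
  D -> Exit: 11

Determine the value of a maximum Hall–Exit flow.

9

Augment Hall→A→C→Exit: bottleneck 3, flow now 3.
Augment Hall→B→C→Exit: bottleneck 4, flow now 7.
Augment Hall→B→D→Exit: bottleneck 2, flow now 9.
No augmenting path remains; maximum flow = 9.
In the residual graph, reachable from Hall: {Hall, A, B, C}.
Min-cut edges: B→D (2), C→Exit (7); capacity 2 + 7 = 9.
This cut is saturated, so no flow can exceed 9.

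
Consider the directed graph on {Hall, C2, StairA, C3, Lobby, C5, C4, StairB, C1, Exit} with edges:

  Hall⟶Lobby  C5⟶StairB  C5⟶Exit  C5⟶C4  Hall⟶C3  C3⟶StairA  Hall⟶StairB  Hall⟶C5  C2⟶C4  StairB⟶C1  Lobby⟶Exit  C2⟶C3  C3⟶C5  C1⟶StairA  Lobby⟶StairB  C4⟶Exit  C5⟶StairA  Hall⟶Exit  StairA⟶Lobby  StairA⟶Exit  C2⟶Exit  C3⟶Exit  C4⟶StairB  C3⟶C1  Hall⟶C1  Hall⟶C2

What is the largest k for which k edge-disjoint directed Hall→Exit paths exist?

6

Assign every edge capacity 1; by Menger, the answer equals the max flow.
Path Hall→Exit (+1); total 1.
Path Hall→C2→Exit (+1); total 2.
Path Hall→C3→Exit (+1); total 3.
Path Hall→Lobby→Exit (+1); total 4.
Path Hall→C5→Exit (+1); total 5.
Path Hall→C1→StairA→Exit (+1); total 6.
No residual Hall→Exit path; max flow = 6.
Certifying cut of size 6: {C1→StairA, Hall→C2, Hall→C3, Hall→C5, Hall→Exit, Hall→Lobby}.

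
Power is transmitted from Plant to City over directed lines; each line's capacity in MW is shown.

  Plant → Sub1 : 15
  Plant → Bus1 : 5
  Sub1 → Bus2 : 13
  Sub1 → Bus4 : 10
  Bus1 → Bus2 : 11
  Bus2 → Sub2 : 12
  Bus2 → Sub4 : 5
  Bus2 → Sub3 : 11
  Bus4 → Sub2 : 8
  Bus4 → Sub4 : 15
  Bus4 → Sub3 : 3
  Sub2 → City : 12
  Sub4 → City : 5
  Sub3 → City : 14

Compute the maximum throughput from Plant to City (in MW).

20

Augment Plant→Sub1→Bus2→Sub2→City: bottleneck 12, flow now 12.
Augment Plant→Sub1→Bus2→Sub4→City: bottleneck 1, flow now 13.
Augment Plant→Sub1→Bus4→Sub4→City: bottleneck 2, flow now 15.
Augment Plant→Bus1→Bus2→Sub4→City: bottleneck 2, flow now 17.
Augment Plant→Bus1→Bus2→Sub3→City: bottleneck 3, flow now 20.
No augmenting path remains; maximum flow = 20.
In the residual graph, reachable from Plant: {Plant}.
Min-cut edges: Plant→Sub1 (15), Plant→Bus1 (5); capacity 15 + 5 = 20.
This cut is saturated, so no flow can exceed 20.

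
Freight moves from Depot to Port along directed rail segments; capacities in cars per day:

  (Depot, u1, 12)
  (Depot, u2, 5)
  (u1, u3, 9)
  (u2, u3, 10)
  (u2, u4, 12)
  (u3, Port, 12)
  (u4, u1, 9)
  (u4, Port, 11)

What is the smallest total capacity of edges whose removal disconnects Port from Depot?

Augment Depot→u1→u3→Port: bottleneck 9, flow now 9.
Augment Depot→u2→u3→Port: bottleneck 3, flow now 12.
Augment Depot→u2→u4→Port: bottleneck 2, flow now 14.
No augmenting path remains; maximum flow = 14.
By max-flow min-cut, the minimum cut capacity equals the max flow.
In the residual graph, reachable from Depot: {Depot, u1}.
Min-cut edges: Depot→u2 (5), u1→u3 (9); capacity 5 + 9 = 14.

14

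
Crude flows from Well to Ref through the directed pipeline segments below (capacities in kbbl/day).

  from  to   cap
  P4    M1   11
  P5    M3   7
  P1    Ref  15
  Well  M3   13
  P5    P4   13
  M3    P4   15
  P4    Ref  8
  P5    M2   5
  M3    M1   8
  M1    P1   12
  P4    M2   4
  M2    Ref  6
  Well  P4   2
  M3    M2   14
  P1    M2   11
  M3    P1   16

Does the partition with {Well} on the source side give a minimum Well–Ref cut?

Yes — it is a minimum cut (capacity 15).

Given cut capacity: 13 + 2 = 15.
Augment Well→P4→Ref: bottleneck 2, flow now 2.
Augment Well→M3→P4→Ref: bottleneck 6, flow now 8.
Augment Well→M3→P1→Ref: bottleneck 7, flow now 15.
No augmenting path remains; maximum flow = 15.
Cut capacity 15 equals the max flow, so it is a minimum cut.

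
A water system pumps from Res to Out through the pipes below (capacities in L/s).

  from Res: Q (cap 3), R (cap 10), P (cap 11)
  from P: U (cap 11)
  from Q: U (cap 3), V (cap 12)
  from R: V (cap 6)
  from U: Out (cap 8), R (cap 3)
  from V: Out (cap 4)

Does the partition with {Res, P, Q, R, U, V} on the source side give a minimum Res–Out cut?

Yes — it is a minimum cut (capacity 12).

Given cut capacity: 8 + 4 = 12.
Augment Res→P→U→Out: bottleneck 8, flow now 8.
Augment Res→Q→V→Out: bottleneck 3, flow now 11.
Augment Res→R→V→Out: bottleneck 1, flow now 12.
No augmenting path remains; maximum flow = 12.
Cut capacity 12 equals the max flow, so it is a minimum cut.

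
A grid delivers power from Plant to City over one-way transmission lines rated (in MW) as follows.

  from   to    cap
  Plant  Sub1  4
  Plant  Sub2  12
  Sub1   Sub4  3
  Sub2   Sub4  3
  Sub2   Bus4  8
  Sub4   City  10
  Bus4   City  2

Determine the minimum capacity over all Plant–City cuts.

Augment Plant→Sub1→Sub4→City: bottleneck 3, flow now 3.
Augment Plant→Sub2→Sub4→City: bottleneck 3, flow now 6.
Augment Plant→Sub2→Bus4→City: bottleneck 2, flow now 8.
No augmenting path remains; maximum flow = 8.
By max-flow min-cut, the minimum cut capacity equals the max flow.
In the residual graph, reachable from Plant: {Plant, Sub1, Sub2, Bus4}.
Min-cut edges: Sub1→Sub4 (3), Sub2→Sub4 (3), Bus4→City (2); capacity 3 + 3 + 2 = 8.

8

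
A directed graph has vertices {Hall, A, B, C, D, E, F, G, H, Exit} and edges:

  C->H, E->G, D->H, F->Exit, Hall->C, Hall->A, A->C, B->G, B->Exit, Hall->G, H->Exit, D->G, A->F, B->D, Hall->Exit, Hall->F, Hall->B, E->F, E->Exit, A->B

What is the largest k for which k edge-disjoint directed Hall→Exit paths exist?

4

Assign every edge capacity 1; by Menger, the answer equals the max flow.
Path Hall→Exit (+1); total 1.
Path Hall→B→Exit (+1); total 2.
Path Hall→F→Exit (+1); total 3.
Path Hall→C→H→Exit (+1); total 4.
No residual Hall→Exit path; max flow = 4.
Certifying cut of size 4: {B→Exit, F→Exit, H→Exit, Hall→Exit}.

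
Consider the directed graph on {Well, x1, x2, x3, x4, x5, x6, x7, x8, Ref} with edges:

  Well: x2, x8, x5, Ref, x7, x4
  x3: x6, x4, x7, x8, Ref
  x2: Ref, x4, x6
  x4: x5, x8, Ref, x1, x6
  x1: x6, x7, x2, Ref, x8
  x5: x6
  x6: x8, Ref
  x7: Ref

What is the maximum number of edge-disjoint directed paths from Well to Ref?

5

Assign every edge capacity 1; by Menger, the answer equals the max flow.
Path Well→Ref (+1); total 1.
Path Well→x2→Ref (+1); total 2.
Path Well→x4→Ref (+1); total 3.
Path Well→x7→Ref (+1); total 4.
Path Well→x5→x6→Ref (+1); total 5.
No residual Well→Ref path; max flow = 5.
Certifying cut of size 5: {Well→Ref, Well→x2, Well→x4, Well→x5, Well→x7}.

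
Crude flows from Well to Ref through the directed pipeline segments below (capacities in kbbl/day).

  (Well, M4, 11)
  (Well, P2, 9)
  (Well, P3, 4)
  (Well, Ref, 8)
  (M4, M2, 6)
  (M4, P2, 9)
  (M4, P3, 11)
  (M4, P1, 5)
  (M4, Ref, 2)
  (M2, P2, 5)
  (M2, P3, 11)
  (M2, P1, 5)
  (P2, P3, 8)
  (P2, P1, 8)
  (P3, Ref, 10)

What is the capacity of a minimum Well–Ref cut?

Augment Well→Ref: bottleneck 8, flow now 8.
Augment Well→M4→Ref: bottleneck 2, flow now 10.
Augment Well→P3→Ref: bottleneck 4, flow now 14.
Augment Well→M4→P3→Ref: bottleneck 6, flow now 20.
No augmenting path remains; maximum flow = 20.
By max-flow min-cut, the minimum cut capacity equals the max flow.
In the residual graph, reachable from Well: {Well, M4, M2, P2, P3, P1}.
Min-cut edges: Well→Ref (8), M4→Ref (2), P3→Ref (10); capacity 8 + 2 + 10 = 20.

20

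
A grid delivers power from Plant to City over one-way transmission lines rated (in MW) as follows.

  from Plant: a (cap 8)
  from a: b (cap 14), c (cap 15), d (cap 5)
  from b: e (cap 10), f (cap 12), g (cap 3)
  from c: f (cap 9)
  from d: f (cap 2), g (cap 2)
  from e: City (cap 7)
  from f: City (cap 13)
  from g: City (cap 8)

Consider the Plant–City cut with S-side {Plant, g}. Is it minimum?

Given cut capacity: 8 + 8 = 16.
Augment Plant→a→b→e→City: bottleneck 7, flow now 7.
Augment Plant→a→b→f→City: bottleneck 1, flow now 8.
No augmenting path remains; maximum flow = 8.
In the residual graph, reachable from Plant: {Plant}.
Min-cut edges: Plant→a (8); capacity 8 = 8.
Cut capacity 16 exceeds the max flow 8, so it is not minimum.

No — its capacity is 16, but the minimum cut has capacity 8.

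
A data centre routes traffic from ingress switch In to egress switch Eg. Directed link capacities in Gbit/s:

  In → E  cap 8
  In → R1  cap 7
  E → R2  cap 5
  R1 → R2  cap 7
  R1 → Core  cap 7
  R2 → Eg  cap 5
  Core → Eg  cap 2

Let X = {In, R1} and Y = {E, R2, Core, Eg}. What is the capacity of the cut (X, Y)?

Edges leaving {In, R1}: In→E (8), R1→R2 (7), R1→Core (7).
Cut capacity = 8 + 7 + 7 = 22.

22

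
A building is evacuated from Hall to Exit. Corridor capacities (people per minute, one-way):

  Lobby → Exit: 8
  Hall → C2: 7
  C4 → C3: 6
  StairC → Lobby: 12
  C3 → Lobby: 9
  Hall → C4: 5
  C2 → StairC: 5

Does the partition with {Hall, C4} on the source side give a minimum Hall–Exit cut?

Given cut capacity: 7 + 6 = 13.
Augment Hall→C2→StairC→Lobby→Exit: bottleneck 5, flow now 5.
Augment Hall→C4→C3→Lobby→Exit: bottleneck 3, flow now 8.
No augmenting path remains; maximum flow = 8.
In the residual graph, reachable from Hall: {Hall, C2, C4, C3, StairC, Lobby}.
Min-cut edges: Lobby→Exit (8); capacity 8 = 8.
Cut capacity 13 exceeds the max flow 8, so it is not minimum.

No — its capacity is 13, but the minimum cut has capacity 8.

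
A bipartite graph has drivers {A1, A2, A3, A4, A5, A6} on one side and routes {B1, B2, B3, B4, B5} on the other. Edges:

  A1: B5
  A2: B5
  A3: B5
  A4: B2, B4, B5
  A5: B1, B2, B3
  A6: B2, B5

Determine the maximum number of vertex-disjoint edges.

Unit-capacity flow: source→left, listed edges, right→sink; max matching = max flow.
Augmenting path A1→B5 (+1); matched 1.
Augmenting path A4→B2 (+1); matched 2.
Augmenting path A5→B1 (+1); matched 3.
Augmenting path A6→B2→A4→B4 (+1); matched 4.
No augmenting path remains; maximum matching = 4.
König certificate: {A4, A5, A6, B5} is a vertex cover of size 4 (every listed pair touches it), so no matching can be larger.

4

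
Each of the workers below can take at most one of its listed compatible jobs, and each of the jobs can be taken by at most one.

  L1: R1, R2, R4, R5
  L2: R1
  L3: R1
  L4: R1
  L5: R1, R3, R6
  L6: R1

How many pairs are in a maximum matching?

3

Unit-capacity flow: source→left, listed edges, right→sink; max matching = max flow.
Augmenting path L1→R1 (+1); matched 1.
Augmenting path L5→R3 (+1); matched 2.
Augmenting path L2→R1→L1→R2 (+1); matched 3.
No augmenting path remains; maximum matching = 3.
König certificate: {L1, L5, R1} is a vertex cover of size 3 (every listed pair touches it), so no matching can be larger.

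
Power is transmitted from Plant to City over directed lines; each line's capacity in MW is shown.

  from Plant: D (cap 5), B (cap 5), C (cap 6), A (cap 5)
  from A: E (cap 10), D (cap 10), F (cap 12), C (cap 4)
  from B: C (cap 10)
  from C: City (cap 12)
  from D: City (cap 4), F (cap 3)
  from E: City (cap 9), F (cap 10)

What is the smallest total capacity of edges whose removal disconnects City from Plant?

Augment Plant→C→City: bottleneck 6, flow now 6.
Augment Plant→D→City: bottleneck 4, flow now 10.
Augment Plant→A→C→City: bottleneck 4, flow now 14.
Augment Plant→A→E→City: bottleneck 1, flow now 15.
Augment Plant→B→C→City: bottleneck 2, flow now 17.
Augment Plant→B→C→A→E→City: bottleneck 3, flow now 20. (uses reverse residual edge)
No augmenting path remains; maximum flow = 20.
By max-flow min-cut, the minimum cut capacity equals the max flow.
In the residual graph, reachable from Plant: {Plant, D, F}.
Min-cut edges: Plant→A (5), Plant→B (5), Plant→C (6), D→City (4); capacity 5 + 5 + 6 + 4 = 20.

20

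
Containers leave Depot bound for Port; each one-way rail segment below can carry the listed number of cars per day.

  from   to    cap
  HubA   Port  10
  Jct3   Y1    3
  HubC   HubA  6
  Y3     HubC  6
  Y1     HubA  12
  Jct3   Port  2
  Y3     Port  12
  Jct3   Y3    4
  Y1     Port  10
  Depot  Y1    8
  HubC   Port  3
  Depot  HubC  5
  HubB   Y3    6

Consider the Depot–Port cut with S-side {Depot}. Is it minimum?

Yes — it is a minimum cut (capacity 13).

Given cut capacity: 5 + 8 = 13.
Augment Depot→HubC→Port: bottleneck 3, flow now 3.
Augment Depot→Y1→Port: bottleneck 8, flow now 11.
Augment Depot→HubC→HubA→Port: bottleneck 2, flow now 13.
No augmenting path remains; maximum flow = 13.
Cut capacity 13 equals the max flow, so it is a minimum cut.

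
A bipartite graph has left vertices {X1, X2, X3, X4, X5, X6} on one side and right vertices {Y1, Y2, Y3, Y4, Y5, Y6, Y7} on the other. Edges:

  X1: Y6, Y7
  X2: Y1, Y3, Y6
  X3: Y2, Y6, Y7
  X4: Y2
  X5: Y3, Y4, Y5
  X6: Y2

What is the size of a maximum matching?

5

Unit-capacity flow: source→left, listed edges, right→sink; max matching = max flow.
Augmenting path X1→Y6 (+1); matched 1.
Augmenting path X2→Y1 (+1); matched 2.
Augmenting path X3→Y2 (+1); matched 3.
Augmenting path X5→Y3 (+1); matched 4.
Augmenting path X4→Y2→X3→Y7 (+1); matched 5.
No augmenting path remains; maximum matching = 5.
König certificate: {X1, X2, X3, X5, Y2} is a vertex cover of size 5 (every listed pair touches it), so no matching can be larger.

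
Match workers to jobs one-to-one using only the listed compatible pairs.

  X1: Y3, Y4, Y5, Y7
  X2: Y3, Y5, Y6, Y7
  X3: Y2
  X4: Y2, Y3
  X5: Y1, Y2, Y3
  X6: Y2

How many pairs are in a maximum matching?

Unit-capacity flow: source→left, listed edges, right→sink; max matching = max flow.
Augmenting path X1→Y3 (+1); matched 1.
Augmenting path X2→Y5 (+1); matched 2.
Augmenting path X3→Y2 (+1); matched 3.
Augmenting path X5→Y1 (+1); matched 4.
Augmenting path X4→Y3→X1→Y4 (+1); matched 5.
No augmenting path remains; maximum matching = 5.
König certificate: {X1, X2, X4, X5, Y2} is a vertex cover of size 5 (every listed pair touches it), so no matching can be larger.

5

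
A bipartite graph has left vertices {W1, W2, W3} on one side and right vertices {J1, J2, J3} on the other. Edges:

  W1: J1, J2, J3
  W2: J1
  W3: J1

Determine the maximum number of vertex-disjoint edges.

2

Unit-capacity flow: source→left, listed edges, right→sink; max matching = max flow.
Augmenting path W1→J1 (+1); matched 1.
Augmenting path W2→J1→W1→J2 (+1); matched 2.
No augmenting path remains; maximum matching = 2.
König certificate: {W1, J1} is a vertex cover of size 2 (every listed pair touches it), so no matching can be larger.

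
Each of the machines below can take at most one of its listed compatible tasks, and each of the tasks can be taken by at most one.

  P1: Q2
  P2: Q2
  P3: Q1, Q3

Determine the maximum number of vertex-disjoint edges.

2

Unit-capacity flow: source→left, listed edges, right→sink; max matching = max flow.
Augmenting path P1→Q2 (+1); matched 1.
Augmenting path P3→Q1 (+1); matched 2.
No augmenting path remains; maximum matching = 2.
König certificate: {P3, Q2} is a vertex cover of size 2 (every listed pair touches it), so no matching can be larger.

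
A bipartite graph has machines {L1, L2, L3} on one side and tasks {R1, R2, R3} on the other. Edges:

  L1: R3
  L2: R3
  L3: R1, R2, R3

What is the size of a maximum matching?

Unit-capacity flow: source→left, listed edges, right→sink; max matching = max flow.
Augmenting path L1→R3 (+1); matched 1.
Augmenting path L3→R1 (+1); matched 2.
No augmenting path remains; maximum matching = 2.
König certificate: {L3, R3} is a vertex cover of size 2 (every listed pair touches it), so no matching can be larger.

2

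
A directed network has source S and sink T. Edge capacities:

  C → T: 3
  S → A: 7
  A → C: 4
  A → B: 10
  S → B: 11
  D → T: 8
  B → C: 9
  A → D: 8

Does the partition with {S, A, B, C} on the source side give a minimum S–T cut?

No — its capacity is 11, but the minimum cut has capacity 10.

Given cut capacity: 8 + 3 = 11.
Augment S→A→C→T: bottleneck 3, flow now 3.
Augment S→A→D→T: bottleneck 4, flow now 7.
Augment S→B→C→A→D→T: bottleneck 3, flow now 10. (uses reverse residual edge)
No augmenting path remains; maximum flow = 10.
In the residual graph, reachable from S: {S, B, C}.
Min-cut edges: S→A (7), C→T (3); capacity 7 + 3 = 10.
Cut capacity 11 exceeds the max flow 10, so it is not minimum.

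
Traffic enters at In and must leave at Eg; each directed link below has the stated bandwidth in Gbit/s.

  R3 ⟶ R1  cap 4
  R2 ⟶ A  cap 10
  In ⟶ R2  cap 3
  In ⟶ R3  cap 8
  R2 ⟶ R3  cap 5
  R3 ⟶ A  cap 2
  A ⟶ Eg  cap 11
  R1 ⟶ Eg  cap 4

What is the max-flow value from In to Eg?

9

Augment In→R2→A→Eg: bottleneck 3, flow now 3.
Augment In→R3→R1→Eg: bottleneck 4, flow now 7.
Augment In→R3→A→Eg: bottleneck 2, flow now 9.
No augmenting path remains; maximum flow = 9.
In the residual graph, reachable from In: {In, R3}.
Min-cut edges: In→R2 (3), R3→R1 (4), R3→A (2); capacity 3 + 4 + 2 = 9.
This cut is saturated, so no flow can exceed 9.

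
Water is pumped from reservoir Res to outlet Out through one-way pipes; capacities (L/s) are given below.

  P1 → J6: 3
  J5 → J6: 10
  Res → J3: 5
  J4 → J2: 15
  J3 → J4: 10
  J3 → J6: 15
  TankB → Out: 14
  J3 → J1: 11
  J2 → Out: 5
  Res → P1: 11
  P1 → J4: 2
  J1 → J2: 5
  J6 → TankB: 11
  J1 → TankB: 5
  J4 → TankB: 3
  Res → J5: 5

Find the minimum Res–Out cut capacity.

Augment Res→J5→J6→TankB→Out: bottleneck 5, flow now 5.
Augment Res→J3→J6→TankB→Out: bottleneck 5, flow now 10.
Augment Res→P1→J6→TankB→Out: bottleneck 1, flow now 11.
Augment Res→P1→J4→J2→Out: bottleneck 2, flow now 13.
Augment Res→P1→J6→J3→J1→J2→Out: bottleneck 2, flow now 15. (uses reverse residual edge)
No augmenting path remains; maximum flow = 15.
By max-flow min-cut, the minimum cut capacity equals the max flow.
In the residual graph, reachable from Res: {Res, P1}.
Min-cut edges: Res→J5 (5), Res→J3 (5), P1→J6 (3), P1→J4 (2); capacity 5 + 5 + 3 + 2 = 15.

15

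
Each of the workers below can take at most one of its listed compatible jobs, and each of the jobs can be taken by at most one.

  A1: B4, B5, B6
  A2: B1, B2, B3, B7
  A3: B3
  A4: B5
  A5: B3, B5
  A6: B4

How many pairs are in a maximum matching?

Unit-capacity flow: source→left, listed edges, right→sink; max matching = max flow.
Augmenting path A1→B4 (+1); matched 1.
Augmenting path A2→B1 (+1); matched 2.
Augmenting path A3→B3 (+1); matched 3.
Augmenting path A4→B5 (+1); matched 4.
Augmenting path A6→B4→A1→B6 (+1); matched 5.
No augmenting path remains; maximum matching = 5.
König certificate: {A1, A2, A6, B3, B5} is a vertex cover of size 5 (every listed pair touches it), so no matching can be larger.

5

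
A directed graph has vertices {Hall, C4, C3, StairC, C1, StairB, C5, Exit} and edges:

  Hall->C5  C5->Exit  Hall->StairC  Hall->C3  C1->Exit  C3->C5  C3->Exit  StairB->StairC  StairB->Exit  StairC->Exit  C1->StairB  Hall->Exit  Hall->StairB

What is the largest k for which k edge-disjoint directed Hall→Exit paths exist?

Assign every edge capacity 1; by Menger, the answer equals the max flow.
Path Hall→Exit (+1); total 1.
Path Hall→C3→Exit (+1); total 2.
Path Hall→StairC→Exit (+1); total 3.
Path Hall→StairB→Exit (+1); total 4.
Path Hall→C5→Exit (+1); total 5.
No residual Hall→Exit path; max flow = 5.
Certifying cut of size 5: {Hall→C3, Hall→C5, Hall→Exit, Hall→StairB, Hall→StairC}.

5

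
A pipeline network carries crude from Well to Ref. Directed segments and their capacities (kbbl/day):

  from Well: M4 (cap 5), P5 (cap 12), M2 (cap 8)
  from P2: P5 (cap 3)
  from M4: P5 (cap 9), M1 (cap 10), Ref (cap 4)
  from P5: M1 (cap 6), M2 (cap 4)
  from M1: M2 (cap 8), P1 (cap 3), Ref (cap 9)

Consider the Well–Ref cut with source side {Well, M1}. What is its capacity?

45

Edges leaving {Well, M1}: Well→M4 (5), Well→P5 (12), Well→M2 (8), M1→M2 (8), M1→P1 (3), M1→Ref (9).
Cut capacity = 5 + 12 + 8 + 8 + 3 + 9 = 45.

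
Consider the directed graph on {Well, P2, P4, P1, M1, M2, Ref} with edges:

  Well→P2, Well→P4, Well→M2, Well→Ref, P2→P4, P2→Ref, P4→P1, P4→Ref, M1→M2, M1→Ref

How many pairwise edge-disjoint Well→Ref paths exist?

3

Assign every edge capacity 1; by Menger, the answer equals the max flow.
Path Well→Ref (+1); total 1.
Path Well→P2→Ref (+1); total 2.
Path Well→P4→Ref (+1); total 3.
No residual Well→Ref path; max flow = 3.
Certifying cut of size 3: {Well→P2, Well→P4, Well→Ref}.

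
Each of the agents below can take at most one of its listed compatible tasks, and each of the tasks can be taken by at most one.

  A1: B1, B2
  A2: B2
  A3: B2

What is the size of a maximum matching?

2

Unit-capacity flow: source→left, listed edges, right→sink; max matching = max flow.
Augmenting path A1→B1 (+1); matched 1.
Augmenting path A2→B2 (+1); matched 2.
No augmenting path remains; maximum matching = 2.
König certificate: {A1, B2} is a vertex cover of size 2 (every listed pair touches it), so no matching can be larger.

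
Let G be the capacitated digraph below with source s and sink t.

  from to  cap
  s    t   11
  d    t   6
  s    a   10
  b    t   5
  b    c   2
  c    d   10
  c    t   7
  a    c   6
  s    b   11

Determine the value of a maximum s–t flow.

24

Augment s→t: bottleneck 11, flow now 11.
Augment s→b→t: bottleneck 5, flow now 16.
Augment s→a→c→t: bottleneck 6, flow now 22.
Augment s→b→c→t: bottleneck 1, flow now 23.
Augment s→b→c→d→t: bottleneck 1, flow now 24.
No augmenting path remains; maximum flow = 24.
In the residual graph, reachable from s: {s, a, b}.
Min-cut edges: s→t (11), a→c (6), b→c (2), b→t (5); capacity 11 + 6 + 2 + 5 = 24.
This cut is saturated, so no flow can exceed 24.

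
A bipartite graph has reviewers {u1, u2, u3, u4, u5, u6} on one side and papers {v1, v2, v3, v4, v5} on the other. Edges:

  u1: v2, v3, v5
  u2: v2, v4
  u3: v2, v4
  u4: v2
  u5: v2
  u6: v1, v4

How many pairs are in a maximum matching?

Unit-capacity flow: source→left, listed edges, right→sink; max matching = max flow.
Augmenting path u1→v2 (+1); matched 1.
Augmenting path u2→v4 (+1); matched 2.
Augmenting path u6→v1 (+1); matched 3.
Augmenting path u3→v2→u1→v3 (+1); matched 4.
No augmenting path remains; maximum matching = 4.
König certificate: {u1, u6, v2, v4} is a vertex cover of size 4 (every listed pair touches it), so no matching can be larger.

4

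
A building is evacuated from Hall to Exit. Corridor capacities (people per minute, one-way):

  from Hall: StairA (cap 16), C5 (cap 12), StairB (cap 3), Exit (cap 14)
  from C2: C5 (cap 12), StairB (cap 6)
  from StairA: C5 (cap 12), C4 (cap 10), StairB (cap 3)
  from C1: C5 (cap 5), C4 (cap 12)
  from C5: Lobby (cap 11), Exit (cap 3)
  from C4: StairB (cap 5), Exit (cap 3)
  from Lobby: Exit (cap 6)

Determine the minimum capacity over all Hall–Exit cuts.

26

Augment Hall→Exit: bottleneck 14, flow now 14.
Augment Hall→C5→Exit: bottleneck 3, flow now 17.
Augment Hall→StairA→C4→Exit: bottleneck 3, flow now 20.
Augment Hall→C5→Lobby→Exit: bottleneck 6, flow now 26.
No augmenting path remains; maximum flow = 26.
By max-flow min-cut, the minimum cut capacity equals the max flow.
In the residual graph, reachable from Hall: {Hall, StairA, C5, C4, Lobby, StairB}.
Min-cut edges: Hall→Exit (14), C5→Exit (3), C4→Exit (3), Lobby→Exit (6); capacity 14 + 3 + 3 + 6 = 26.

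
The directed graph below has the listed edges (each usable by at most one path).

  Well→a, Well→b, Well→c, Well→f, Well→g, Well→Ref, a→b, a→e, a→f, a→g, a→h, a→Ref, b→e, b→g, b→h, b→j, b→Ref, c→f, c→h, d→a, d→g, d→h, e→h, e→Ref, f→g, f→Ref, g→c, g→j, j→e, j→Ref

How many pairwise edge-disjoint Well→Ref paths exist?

5

Assign every edge capacity 1; by Menger, the answer equals the max flow.
Path Well→Ref (+1); total 1.
Path Well→a→Ref (+1); total 2.
Path Well→b→Ref (+1); total 3.
Path Well→f→Ref (+1); total 4.
Path Well→g→j→Ref (+1); total 5.
No residual Well→Ref path; max flow = 5.
Certifying cut of size 5: {Well→Ref, Well→a, Well→b, f→Ref, g→j}.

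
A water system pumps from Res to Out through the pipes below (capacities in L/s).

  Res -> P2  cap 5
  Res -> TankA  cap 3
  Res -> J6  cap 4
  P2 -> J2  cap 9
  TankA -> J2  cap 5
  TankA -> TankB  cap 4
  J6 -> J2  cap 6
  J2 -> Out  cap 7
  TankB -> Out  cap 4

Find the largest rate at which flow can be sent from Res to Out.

Augment Res→P2→J2→Out: bottleneck 5, flow now 5.
Augment Res→TankA→J2→Out: bottleneck 2, flow now 7.
Augment Res→TankA→TankB→Out: bottleneck 1, flow now 8.
Augment Res→J6→J2→TankA→TankB→Out: bottleneck 2, flow now 10. (uses reverse residual edge)
No augmenting path remains; maximum flow = 10.
In the residual graph, reachable from Res: {Res, P2, J6, J2}.
Min-cut edges: Res→TankA (3), J2→Out (7); capacity 3 + 7 = 10.
This cut is saturated, so no flow can exceed 10.

10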